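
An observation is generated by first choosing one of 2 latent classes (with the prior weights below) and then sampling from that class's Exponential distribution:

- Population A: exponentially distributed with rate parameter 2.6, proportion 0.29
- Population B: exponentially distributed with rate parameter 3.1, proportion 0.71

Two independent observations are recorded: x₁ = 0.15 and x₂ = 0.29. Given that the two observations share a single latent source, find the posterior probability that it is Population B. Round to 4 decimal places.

P(component k | x) = P(Z=k)·f_k(x) / marginal(x), where marginal(x) = Σ_j P(Z=j)·f_j(x).
Since both observations come from the same component, the likelihood for component k is f_k(x₁)·f_k(x₂).
  L_A = [2.6·e^(−2.6·0.15) = 2.6·e^(−0.3900) = 1.76035] × [1.22325] = 2.15335
  L_B = [3.1·e^(−3.1·0.15) = 3.1·e^(−0.4650) = 1.94722] × [1.26163] = 2.45666
Weight by the priors:
  P(Z=A)·L_A = 0.29 × 2.15335 = 0.62447
  P(Z=B)·L_B = 0.71 × 2.45666 = 1.74423
Marginal: 0.62447 + 1.74423 = 2.3687
Responsibility of Population B: 1.74423 / 2.3687 ≈ 0.7364

0.7364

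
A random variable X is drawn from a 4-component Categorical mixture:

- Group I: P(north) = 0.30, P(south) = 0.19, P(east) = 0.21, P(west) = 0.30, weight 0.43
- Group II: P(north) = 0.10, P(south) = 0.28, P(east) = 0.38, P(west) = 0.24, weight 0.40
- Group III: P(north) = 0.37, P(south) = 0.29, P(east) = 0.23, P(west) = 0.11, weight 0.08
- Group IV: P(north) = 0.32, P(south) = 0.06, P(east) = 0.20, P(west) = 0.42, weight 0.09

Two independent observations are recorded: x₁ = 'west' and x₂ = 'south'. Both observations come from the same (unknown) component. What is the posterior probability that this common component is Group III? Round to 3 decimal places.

0.045

Apply Bayes' rule: the posterior for each component is proportional to its prior times its likelihood at x.
Since both observations come from the same component, the likelihood for component k is f_k(x₁)·f_k(x₂).
  L_I = [0.3] × [0.19] = 0.057
  L_II = [0.24] × [0.28] = 0.0672
  L_III = [0.11] × [0.29] = 0.0319
  L_IV = [0.42] × [0.06] = 0.0252
Unnormalised posteriors:
  w_I·L_I = 0.43 × 0.057 = 0.02451
  w_II·L_II = 0.40 × 0.0672 = 0.02688
  w_III·L_III = 0.08 × 0.0319 = 0.002552
  w_IV·L_IV = 0.09 × 0.0252 = 0.002268
Normaliser: 0.02451 + 0.02688 + 0.002552 + 0.002268 = 0.05621
So the posterior for Group III is 0.002552 / 0.05621 ≈ 0.045.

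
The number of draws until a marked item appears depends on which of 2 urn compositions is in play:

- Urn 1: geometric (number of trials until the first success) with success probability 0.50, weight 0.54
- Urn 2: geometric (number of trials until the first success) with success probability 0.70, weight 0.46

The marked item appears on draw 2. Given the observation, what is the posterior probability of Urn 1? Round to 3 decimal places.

0.583

Posterior ∝ prior × likelihood, so P(k | x) ∝ π_k f_k(x); normalise over all components.
Geometric probabilities:
  L_1 = 0.50·(1−0.50)^1 = 0.50·0.5 = 0.25
  L_2 = 0.70·(1−0.70)^1 = 0.70·0.3 = 0.21
Unnormalised posteriors:
  π_1·L_1 = 0.54 × 0.25 = 0.135
  π_2·L_2 = 0.46 × 0.21 = 0.0966
Sum: 0.135 + 0.0966 = 0.2316
P(Urn 1 | 2) = 0.135 / 0.2316 ≈ 0.583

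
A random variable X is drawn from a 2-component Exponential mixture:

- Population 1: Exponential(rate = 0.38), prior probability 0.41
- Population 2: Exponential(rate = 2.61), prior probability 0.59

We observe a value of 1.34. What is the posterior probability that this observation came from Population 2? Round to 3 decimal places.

0.332

The responsibility of component k is π_k f_k(x) divided by Σ_j π_j f_j(x).
Evaluate each component's likelihood at the observed value:
  L_1 = 0.38·e^(−0.38·1.34) = 0.38·e^(−0.5092) = 0.228371
  L_2 = 2.61·e^(−2.61·1.34) = 2.61·e^(−3.4974) = 0.0790204
Unnormalised posteriors:
  π_1·L_1 = 0.41 × 0.228371 = 0.0936321
  π_2·L_2 = 0.59 × 0.0790204 = 0.046622
Marginal: 0.0936321 + 0.046622 = 0.140254
P(Population 2 | x) = 0.046622 / 0.140254 ≈ 0.332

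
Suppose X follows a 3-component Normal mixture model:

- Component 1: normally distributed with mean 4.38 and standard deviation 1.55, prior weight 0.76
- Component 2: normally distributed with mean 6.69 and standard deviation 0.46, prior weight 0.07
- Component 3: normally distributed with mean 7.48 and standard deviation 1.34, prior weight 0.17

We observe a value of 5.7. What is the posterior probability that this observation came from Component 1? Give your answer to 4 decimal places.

0.8348

By Bayes' theorem, P(k | x) = π_k f_k(x) / Σ_j π_j f_j(x).
Component likelihoods at x = 5.7:
  f_1 = (1/(1.55·√(2π)))·exp(−(5.7−4.38)²/(2·1.55²)) = 0.257382·exp(-0.36262) = 0.179099
  f_2 = (1/(0.46·√(2π)))·exp(−(5.7−6.69)²/(2·0.46²)) = 0.867266·exp(-2.31593) = 0.0855772
  f_3 = (1/(1.34·√(2π)))·exp(−(5.7−7.48)²/(2·1.34²)) = 0.297718·exp(-0.88227) = 0.123209
Prior × likelihood for each component:
  π_1·f_1 = 0.76 × 0.179099 = 0.136115
  π_2·f_2 = 0.07 × 0.0855772 = 0.00599041
  π_3·f_3 = 0.17 × 0.123209 = 0.0209455
Marginal: 0.136115 + 0.00599041 + 0.0209455 = 0.163051
Responsibility of Component 1: 0.136115 / 0.163051 ≈ 0.8348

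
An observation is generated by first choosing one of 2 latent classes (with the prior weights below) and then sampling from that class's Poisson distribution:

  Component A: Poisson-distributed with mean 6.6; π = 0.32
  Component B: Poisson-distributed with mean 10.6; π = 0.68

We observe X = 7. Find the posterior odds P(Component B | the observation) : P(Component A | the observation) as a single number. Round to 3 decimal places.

The posterior odds equal the prior odds times the likelihood ratio: (π_i/π_j)·(f_i(x)/f_j(x)).
Component likelihoods at x = 7:
  f_A = e^(−6.6)·6.6^7/7! = 0.147243
  f_B = e^(−10.6)·10.6^7/7! = 0.0743343
0.0505473 / 0.0471176 ≈ 1.073

1.073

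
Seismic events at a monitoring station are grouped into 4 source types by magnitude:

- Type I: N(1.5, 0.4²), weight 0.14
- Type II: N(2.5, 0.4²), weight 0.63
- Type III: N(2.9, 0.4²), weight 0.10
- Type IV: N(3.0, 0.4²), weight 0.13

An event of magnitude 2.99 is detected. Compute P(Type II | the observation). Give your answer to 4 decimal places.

Apply Bayes' rule: the posterior for each component is proportional to its prior times its likelihood at x.
Evaluate each component's likelihood at the observed value:
  f_I = (1/(0.4·√(2π)))·exp(−(2.99−1.5)²/(2·0.4²)) = 0.997356·exp(-6.93781) = 0.000967824
  f_II = (1/(0.4·√(2π)))·exp(−(2.99−2.5)²/(2·0.4²)) = 0.997356·exp(-0.75031) = 0.47097
  f_III = (1/(0.4·√(2π)))·exp(−(2.99−2.9)²/(2·0.4²)) = 0.997356·exp(-0.02531) = 0.972427
  f_IV = (1/(0.4·√(2π)))·exp(−(2.99−3.0)²/(2·0.4²)) = 0.997356·exp(-0.00031) = 0.997044
Unnormalised posteriors:
  π_I·f_I = 0.14 × 0.000967824 = 0.000135495
  π_II·f_II = 0.63 × 0.47097 = 0.296711
  π_III·f_III = 0.10 × 0.972427 = 0.0972427
  π_IV·f_IV = 0.13 × 0.997044 = 0.129616
Evidence: 0.000135495 + 0.296711 + 0.0972427 + 0.129616 = 0.523705
So the posterior for Type II is 0.296711 / 0.523705 ≈ 0.5666.

0.5666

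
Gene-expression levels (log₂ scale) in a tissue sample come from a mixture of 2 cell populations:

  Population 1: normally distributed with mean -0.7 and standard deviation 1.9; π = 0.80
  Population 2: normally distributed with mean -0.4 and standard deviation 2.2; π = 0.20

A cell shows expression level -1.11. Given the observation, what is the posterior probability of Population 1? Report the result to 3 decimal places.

By Bayes' theorem, P(k | x) = π_k f_k(x) / Σ_j π_j f_j(x).
Evaluate each component's likelihood at the observed value:
  f_1 = (1/(1.9·√(2π)))·exp(−(-1.11−-0.7)²/(2·1.9²)) = 0.209970·exp(-0.02328) = 0.205137
  f_2 = (1/(2.2·√(2π)))·exp(−(-1.11−-0.4)²/(2·2.2²)) = 0.181337·exp(-0.05208) = 0.172136
Multiply by the mixture weights:
  π_1·f_1 = 0.80 × 0.205137 = 0.16411
  π_2·f_2 = 0.20 × 0.172136 = 0.0344271
Marginal: 0.16411 + 0.0344271 = 0.198537
P(Population 1 | x) ≈ 0.827

0.827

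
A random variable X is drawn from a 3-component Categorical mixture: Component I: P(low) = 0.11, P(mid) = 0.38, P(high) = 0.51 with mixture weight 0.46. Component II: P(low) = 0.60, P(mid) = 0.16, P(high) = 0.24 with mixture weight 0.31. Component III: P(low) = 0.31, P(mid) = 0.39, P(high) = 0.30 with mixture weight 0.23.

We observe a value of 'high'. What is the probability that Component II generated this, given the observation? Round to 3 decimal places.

0.197

By Bayes' theorem, P(k | x) = P(Z=k) f_k(x) / Σ_j P(Z=j) f_j(x).
Categorical probabilities:
  p_I = 0.51
  p_II = 0.24
  p_III = 0.3
Unnormalised posteriors:
  P(Z=I)·p_I = 0.46 × 0.51 = 0.2346
  P(Z=II)·p_II = 0.31 × 0.24 = 0.0744
  P(Z=III)·p_III = 0.23 × 0.3 = 0.069
Evidence: 0.2346 + 0.0744 + 0.069 = 0.378
P(Component II | 'high') ≈ 0.197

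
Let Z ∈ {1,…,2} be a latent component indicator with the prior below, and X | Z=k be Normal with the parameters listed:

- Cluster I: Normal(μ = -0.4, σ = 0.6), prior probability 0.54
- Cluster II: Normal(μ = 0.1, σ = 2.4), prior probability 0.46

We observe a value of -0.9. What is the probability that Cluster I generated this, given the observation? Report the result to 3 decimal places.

Posterior ∝ prior × likelihood, so P(k | x) ∝ π_k f_k(x); normalise over all components.
Normal densities:
  p_I = 0.469853
  p_II = 0.152405
Unnormalised posteriors:
  π_I·p_I = 0.54 × 0.469853 = 0.253721
  π_II·p_II = 0.46 × 0.152405 = 0.0701064
Marginal: 0.253721 + 0.0701064 = 0.323827
So the posterior for Cluster I is 0.253721 / 0.323827 ≈ 0.784.

0.784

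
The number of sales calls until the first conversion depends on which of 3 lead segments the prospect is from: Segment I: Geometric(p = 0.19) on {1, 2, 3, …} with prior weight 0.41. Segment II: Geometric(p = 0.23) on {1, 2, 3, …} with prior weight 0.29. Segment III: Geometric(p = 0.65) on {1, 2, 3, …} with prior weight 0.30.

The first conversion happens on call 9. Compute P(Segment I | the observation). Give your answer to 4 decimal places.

Posterior ∝ prior × likelihood, so P(k | x) ∝ P(Z=k) f_k(x); normalise over all components.
Geometric probabilities:
  L_I = 0.19·(1−0.19)^8 = 0.19·0.185302 = 0.0352074
  L_II = 0.23·(1−0.23)^8 = 0.23·0.123574 = 0.0284219
  L_III = 0.65·(1−0.65)^8 = 0.65·0.000225188 = 0.000146372
Unnormalised posteriors:
  P(Z=I)·L_I = 0.41 × 0.0352074 = 0.014435
  P(Z=II)·L_II = 0.29 × 0.0284219 = 0.00824236
  P(Z=III)·L_III = 0.30 × 0.000146372 = 4.39116e-05
Denominator: 0.014435 + 0.00824236 + 4.39116e-05 = 0.0227213
P(Segment I | x) ≈ 0.6353

0.6353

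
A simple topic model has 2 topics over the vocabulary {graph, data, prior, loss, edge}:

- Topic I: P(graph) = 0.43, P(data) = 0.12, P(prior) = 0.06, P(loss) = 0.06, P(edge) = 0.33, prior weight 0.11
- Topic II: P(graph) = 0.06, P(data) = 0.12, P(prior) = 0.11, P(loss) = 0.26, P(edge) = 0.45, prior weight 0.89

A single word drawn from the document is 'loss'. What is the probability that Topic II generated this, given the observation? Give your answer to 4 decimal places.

0.9723

P(component k | x) = w_k·f_k(x) / marginal(x), where marginal(x) = Σ_j w_j·f_j(x).
Component likelihoods at x = 'loss':
  L_I = 0.06
  L_II = 0.26
Unnormalised posteriors:
  w_I·L_I = 0.11 × 0.06 = 0.0066
  w_II·L_II = 0.89 × 0.26 = 0.2314
Sum: 0.0066 + 0.2314 = 0.238
P(Topic II | x) ≈ 0.9723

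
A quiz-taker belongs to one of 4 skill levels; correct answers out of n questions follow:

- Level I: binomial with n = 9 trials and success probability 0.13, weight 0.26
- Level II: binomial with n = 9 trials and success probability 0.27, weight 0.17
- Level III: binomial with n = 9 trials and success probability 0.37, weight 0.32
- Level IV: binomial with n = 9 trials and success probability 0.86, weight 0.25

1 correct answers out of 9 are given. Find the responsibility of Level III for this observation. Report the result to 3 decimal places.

0.166

By Bayes' theorem, P(k | x) = π_k f_k(x) / Σ_j π_j f_j(x).
Evaluate each component's likelihood at the observed value:
  L_I = C(9,1)·0.13^1·0.87^8 = 9·0.13·0.328212 = 0.384008
  L_II = C(9,1)·0.27^1·0.73^8 = 9·0.27·0.080646 = 0.19597
  L_III = C(9,1)·0.37^1·0.63^8 = 9·0.37·0.0248156 = 0.0826359
  L_IV = C(9,1)·0.86^1·0.14^8 = 9·0.86·1.47579e-07 = 1.14226e-06
Unnormalised posteriors:
  π_I·L_I = 0.26 × 0.384008 = 0.099842
  π_II·L_II = 0.17 × 0.19597 = 0.0333149
  π_III·L_III = 0.32 × 0.0826359 = 0.0264435
  π_IV·L_IV = 0.25 × 1.14226e-06 = 2.85565e-07
Sum: 0.099842 + 0.0333149 + 0.0264435 + 2.85565e-07 = 0.159601
So the posterior for Level III is 0.0264435 / 0.159601 ≈ 0.166.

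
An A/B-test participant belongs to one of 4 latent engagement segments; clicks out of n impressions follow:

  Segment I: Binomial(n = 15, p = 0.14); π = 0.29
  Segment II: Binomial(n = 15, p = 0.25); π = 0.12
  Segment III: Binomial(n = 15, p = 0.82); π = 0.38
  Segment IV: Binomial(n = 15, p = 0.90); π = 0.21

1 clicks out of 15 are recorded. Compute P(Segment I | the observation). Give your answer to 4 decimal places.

0.9019

Apply Bayes' rule: the posterior for each component is proportional to its prior times its likelihood at x.
Evaluate each component's likelihood at the observed value:
  f_I = C(15,1)·0.14^1·0.86^14 = 15·0.14·0.121054 = 0.254213
  f_II = C(15,1)·0.25^1·0.75^14 = 15·0.25·0.0178179 = 0.0668173
  f_III = C(15,1)·0.82^1·0.18^14 = 15·0.82·3.74813e-11 = 4.6102e-10
  f_IV = C(15,1)·0.90^1·0.10^14 = 15·0.9·1e-14 = 1.35e-13
Weight by the priors:
  P(Z=I)·f_I = 0.29 × 0.254213 = 0.0737217
  P(Z=II)·f_II = 0.12 × 0.0668173 = 0.00801808
  P(Z=III)·f_III = 0.38 × 4.6102e-10 = 1.75188e-10
  P(Z=IV)·f_IV = 0.21 × 1.35e-13 = 2.835e-14
Sum: 0.0737217 + 0.00801808 + 1.75188e-10 + 2.835e-14 = 0.0817398
Responsibility of Segment I: 0.0737217 / 0.0817398 ≈ 0.9019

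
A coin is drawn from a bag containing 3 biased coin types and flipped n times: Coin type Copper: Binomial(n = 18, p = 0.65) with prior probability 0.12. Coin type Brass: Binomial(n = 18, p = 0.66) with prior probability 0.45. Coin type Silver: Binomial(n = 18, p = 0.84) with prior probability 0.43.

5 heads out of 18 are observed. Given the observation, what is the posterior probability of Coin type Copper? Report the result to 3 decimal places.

P(component k | x) = π_k·f_k(x) / marginal(x), where marginal(x) = Σ_j π_j·f_j(x).
Evaluate each component's likelihood at the observed value:
  L_Copper = C(18,5)·0.65^5·0.35^13 = 8568·0.116029·1.18273e-06 = 0.00117579
  L_Brass = C(18,5)·0.66^5·0.34^13 = 8568·0.125233·8.11383e-07 = 0.000870613
  L_Silver = C(18,5)·0.84^5·0.16^13 = 8568·0.418212·4.5036e-11 = 1.61375e-07
Prior × likelihood for each component:
  π_Copper·L_Copper = 0.12 × 0.00117579 = 0.000141095
  π_Brass·L_Brass = 0.45 × 0.000870613 = 0.000391776
  π_Silver·L_Silver = 0.43 × 1.61375e-07 = 6.93912e-08
Denominator: 0.000141095 + 0.000391776 + 6.93912e-08 = 0.00053294
Responsibility of Coin type Copper: 0.000141095 / 0.00053294 ≈ 0.265

0.265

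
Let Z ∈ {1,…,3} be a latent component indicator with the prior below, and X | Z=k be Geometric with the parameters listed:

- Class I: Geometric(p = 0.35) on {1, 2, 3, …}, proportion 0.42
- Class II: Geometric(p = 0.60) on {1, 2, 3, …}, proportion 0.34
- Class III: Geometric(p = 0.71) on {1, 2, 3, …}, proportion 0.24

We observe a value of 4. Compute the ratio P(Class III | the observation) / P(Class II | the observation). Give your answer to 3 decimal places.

0.318

The posterior odds equal the prior odds times the likelihood ratio: (π_i/π_j)·(f_i(x)/f_j(x)).
Geometric probabilities:
  L_I = 0.0961188
  L_II = 0.0384
  L_III = 0.0173162
Odds = (0.24/0.34) × (0.0173162/0.0384) = 0.705882 × 0.450942 ≈ 0.318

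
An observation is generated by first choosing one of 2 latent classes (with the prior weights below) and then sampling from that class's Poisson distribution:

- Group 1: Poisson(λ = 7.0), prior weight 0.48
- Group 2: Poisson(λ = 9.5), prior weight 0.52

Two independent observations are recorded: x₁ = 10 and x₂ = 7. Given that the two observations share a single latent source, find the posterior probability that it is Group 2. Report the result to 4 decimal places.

0.5675

P(component k | x) = w_k·f_k(x) / marginal(x), where marginal(x) = Σ_j w_j·f_j(x).
Since both observations come from the same component, the likelihood for component k is f_k(x₁)·f_k(x₂).
  L_1 = [e^(−7.0)·7.0^10/10! = 0.0709833] × [0.149003] = 0.0105767
  L_2 = [e^(−9.5)·9.5^10/10! = 0.123502] × [0.103714] = 0.0128089
Multiply by the mixture weights:
  w_1·L_1 = 0.48 × 0.0105767 = 0.00507682
  w_2·L_2 = 0.52 × 0.0128089 = 0.00666064
Denominator: 0.00507682 + 0.00666064 = 0.0117375
Responsibility of Group 2: 0.00666064 / 0.0117375 ≈ 0.5675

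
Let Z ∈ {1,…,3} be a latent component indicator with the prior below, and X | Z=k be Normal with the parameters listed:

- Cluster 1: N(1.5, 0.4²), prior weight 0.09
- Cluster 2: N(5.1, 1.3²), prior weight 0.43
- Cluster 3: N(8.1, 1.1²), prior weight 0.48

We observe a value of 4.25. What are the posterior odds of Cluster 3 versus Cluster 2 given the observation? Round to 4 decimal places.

Only the two components matter; the odds are (w_i f_i(x)) / (w_j f_j(x)).
Normal densities:
  L_1 = (1/(0.4·√(2π)))·exp(−(4.25−1.5)²/(2·0.4²)) = 0.997356·exp(-23.63281) = 5.43563e-11
  L_2 = (1/(1.3·√(2π)))·exp(−(4.25−5.1)²/(2·1.3²)) = 0.306879·exp(-0.21376) = 0.247818
  L_3 = (1/(1.1·√(2π)))·exp(−(4.25−8.1)²/(2·1.1²)) = 0.362675·exp(-6.12500) = 0.000793348
Posterior odds = (w_3·L_3) / (w_2·L_2) = (0.48·0.000793348) / (0.43·0.247818) = 0.000380807 / 0.106562 ≈ 0.0036

0.0036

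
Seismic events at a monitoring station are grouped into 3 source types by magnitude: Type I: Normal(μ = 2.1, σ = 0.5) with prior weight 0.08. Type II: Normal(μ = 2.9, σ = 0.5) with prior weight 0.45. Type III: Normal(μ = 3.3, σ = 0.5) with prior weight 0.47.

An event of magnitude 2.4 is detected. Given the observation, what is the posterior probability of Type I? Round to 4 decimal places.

The responsibility of component k is π_k f_k(x) divided by Σ_j π_j f_j(x).
Normal densities:
  p_I = (1/(0.5·√(2π)))·exp(−(2.4−2.1)²/(2·0.5²)) = 0.797885·exp(-0.18000) = 0.666449
  p_II = (1/(0.5·√(2π)))·exp(−(2.4−2.9)²/(2·0.5²)) = 0.797885·exp(-0.50000) = 0.483941
  p_III = (1/(0.5·√(2π)))·exp(−(2.4−3.3)²/(2·0.5²)) = 0.797885·exp(-1.62000) = 0.1579
Prior × likelihood for each component:
  π_I·p_I = 0.08 × 0.666449 = 0.0533159
  π_II·p_II = 0.45 × 0.483941 = 0.217774
  π_III·p_III = 0.47 × 0.1579 = 0.0742131
Normaliser: 0.0533159 + 0.217774 + 0.0742131 = 0.345303
Responsibility of Type I: 0.0533159 / 0.345303 ≈ 0.1544

0.1544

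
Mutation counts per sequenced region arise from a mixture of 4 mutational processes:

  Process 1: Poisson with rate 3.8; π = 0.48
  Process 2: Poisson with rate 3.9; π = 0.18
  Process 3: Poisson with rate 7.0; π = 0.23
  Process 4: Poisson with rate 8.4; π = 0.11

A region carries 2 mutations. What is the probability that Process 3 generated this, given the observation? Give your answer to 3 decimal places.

0.046

The responsibility of component k is π_k f_k(x) divided by Σ_j π_j f_j(x).
Evaluate each component's likelihood at the observed value:
  p_1 = 0.161517
  p_2 = 0.15394
  p_3 = 0.0223411
  p_4 = 0.00793332
Unnormalised posteriors:
  π_1·p_1 = 0.48 × 0.161517 = 0.0775281
  π_2·p_2 = 0.18 × 0.15394 = 0.0277092
  π_3·p_3 = 0.23 × 0.0223411 = 0.00513845
  π_4·p_4 = 0.11 × 0.00793332 = 0.000872665
Sum: 0.0775281 + 0.0277092 + 0.00513845 + 0.000872665 = 0.111248
So the posterior for Process 3 is 0.00513845 / 0.111248 ≈ 0.046.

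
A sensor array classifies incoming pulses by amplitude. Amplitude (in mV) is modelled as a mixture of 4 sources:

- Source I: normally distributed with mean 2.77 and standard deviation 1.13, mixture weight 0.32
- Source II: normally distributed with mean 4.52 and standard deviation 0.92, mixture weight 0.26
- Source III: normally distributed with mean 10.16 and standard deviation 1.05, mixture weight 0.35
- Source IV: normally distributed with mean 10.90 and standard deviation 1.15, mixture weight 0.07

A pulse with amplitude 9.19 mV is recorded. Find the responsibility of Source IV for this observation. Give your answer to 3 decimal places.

0.085

P(component k | x) = π_k·f_k(x) / marginal(x), where marginal(x) = Σ_j π_j·f_j(x).
Evaluate each component's likelihood at the observed value:
  L_I = 3.45658e-08
  L_II = 1.10145e-06
  L_III = 0.247972
  L_IV = 0.114839
Prior × likelihood for each component:
  π_I·L_I = 0.32 × 3.45658e-08 = 1.10611e-08
  π_II·L_II = 0.26 × 1.10145e-06 = 2.86376e-07
  π_III·L_III = 0.35 × 0.247972 = 0.0867901
  π_IV·L_IV = 0.07 × 0.114839 = 0.00803876
Sum: 1.10611e-08 + 2.86376e-07 + 0.0867901 + 0.00803876 = 0.0948291
P(Source IV | x) ≈ 0.085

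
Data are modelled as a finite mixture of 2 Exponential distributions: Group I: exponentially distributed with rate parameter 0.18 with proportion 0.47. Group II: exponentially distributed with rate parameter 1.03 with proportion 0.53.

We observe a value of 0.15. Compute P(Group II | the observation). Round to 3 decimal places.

Posterior ∝ prior × likelihood, so P(k | x) ∝ w_k f_k(x); normalise over all components.
Exponential densities:
  f_I = 0.18·e^(−0.18·0.15) = 0.18·e^(−0.0270) = 0.175205
  f_II = 1.03·e^(−1.03·0.15) = 1.03·e^(−0.1545) = 0.882549
Prior × likelihood for each component:
  w_I·f_I = 0.47 × 0.175205 = 0.0823464
  w_II·f_II = 0.53 × 0.882549 = 0.467751
Normaliser: 0.0823464 + 0.467751 = 0.550097
P(Group II | data) = 0.467751 / 0.550097 ≈ 0.850

0.850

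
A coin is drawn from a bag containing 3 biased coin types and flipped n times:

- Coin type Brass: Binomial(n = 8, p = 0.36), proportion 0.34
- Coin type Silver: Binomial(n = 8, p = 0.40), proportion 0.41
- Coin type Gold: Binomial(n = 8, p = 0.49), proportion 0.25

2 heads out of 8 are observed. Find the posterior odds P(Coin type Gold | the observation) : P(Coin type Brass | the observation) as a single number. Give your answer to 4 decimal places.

The posterior odds equal the prior odds times the likelihood ratio: (w_i/w_j)·(f_i(x)/f_j(x)).
Evaluate each component's likelihood at the observed value:
  p_Brass = 0.249369
  p_Silver = 0.209019
  p_Gold = 0.118296
0.0295741 / 0.0847855 ≈ 0.3488

0.3488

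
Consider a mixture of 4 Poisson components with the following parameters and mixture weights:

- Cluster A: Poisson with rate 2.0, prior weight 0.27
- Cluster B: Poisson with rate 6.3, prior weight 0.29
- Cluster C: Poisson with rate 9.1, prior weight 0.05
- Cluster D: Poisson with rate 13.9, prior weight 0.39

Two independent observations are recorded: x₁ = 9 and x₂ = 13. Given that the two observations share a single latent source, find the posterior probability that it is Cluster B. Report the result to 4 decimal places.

0.0652

Posterior ∝ prior × likelihood, so P(k | x) ∝ π_k f_k(x); normalise over all components.
Since both observations come from the same component, the likelihood for component k is f_k(x₁)·f_k(x₂).
  L_A = [0.000190949] × [1.78041e-07] = 3.39968e-11
  L_B = [0.0791128] × [0.00726259] = 0.000574564
  L_C = [0.131683] × [0.0526233] = 0.00692959
  L_D = [0.0490543] × [0.106713] = 0.00523475
Weight by the priors:
  π_A·L_A = 0.27 × 3.39968e-11 = 9.17915e-12
  π_B·L_B = 0.29 × 0.000574564 = 0.000166624
  π_C·L_C = 0.05 × 0.00692959 = 0.00034648
  π_D·L_D = 0.39 × 0.00523475 = 0.00204155
Sum: 9.17915e-12 + 0.000166624 + 0.00034648 + 0.00204155 = 0.00255465
Responsibility of Cluster B: 0.000166624 / 0.00255465 ≈ 0.0652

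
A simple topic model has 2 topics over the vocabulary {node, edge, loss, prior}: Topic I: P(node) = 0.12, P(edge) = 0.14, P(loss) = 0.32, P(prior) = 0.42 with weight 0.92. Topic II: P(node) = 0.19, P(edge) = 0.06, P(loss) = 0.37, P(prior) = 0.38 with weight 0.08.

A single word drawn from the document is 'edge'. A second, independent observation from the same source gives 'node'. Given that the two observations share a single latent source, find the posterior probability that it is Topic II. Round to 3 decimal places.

0.056

P(component k | x) = π_k·f_k(x) / marginal(x), where marginal(x) = Σ_j π_j·f_j(x).
Since both observations come from the same component, the likelihood for component k is f_k(x₁)·f_k(x₂).
  L_I = [P(edge | comp) = 0.14] × [0.12] = 0.0168
  L_II = [P(edge | comp) = 0.06] × [0.19] = 0.0114
Prior × likelihood for each component:
  π_I·L_I = 0.92 × 0.0168 = 0.015456
  π_II·L_II = 0.08 × 0.0114 = 0.000912
Normaliser: 0.015456 + 0.000912 = 0.016368
Responsibility of Topic II: 0.000912 / 0.016368 ≈ 0.056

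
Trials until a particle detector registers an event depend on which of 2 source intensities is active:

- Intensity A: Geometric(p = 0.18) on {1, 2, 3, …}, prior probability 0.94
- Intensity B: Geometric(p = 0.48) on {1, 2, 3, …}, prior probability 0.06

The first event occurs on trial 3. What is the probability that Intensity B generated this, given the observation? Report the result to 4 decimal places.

0.0641

By Bayes' theorem, P(k | x) = π_k f_k(x) / Σ_j π_j f_j(x).
Component likelihoods at x = 3:
  p_A = 0.121032
  p_B = 0.129792
Prior × likelihood for each component:
  π_A·p_A = 0.94 × 0.121032 = 0.11377
  π_B·p_B = 0.06 × 0.129792 = 0.00778752
Sum: 0.11377 + 0.00778752 = 0.121558
P(Intensity B | the observation) ≈ 0.0641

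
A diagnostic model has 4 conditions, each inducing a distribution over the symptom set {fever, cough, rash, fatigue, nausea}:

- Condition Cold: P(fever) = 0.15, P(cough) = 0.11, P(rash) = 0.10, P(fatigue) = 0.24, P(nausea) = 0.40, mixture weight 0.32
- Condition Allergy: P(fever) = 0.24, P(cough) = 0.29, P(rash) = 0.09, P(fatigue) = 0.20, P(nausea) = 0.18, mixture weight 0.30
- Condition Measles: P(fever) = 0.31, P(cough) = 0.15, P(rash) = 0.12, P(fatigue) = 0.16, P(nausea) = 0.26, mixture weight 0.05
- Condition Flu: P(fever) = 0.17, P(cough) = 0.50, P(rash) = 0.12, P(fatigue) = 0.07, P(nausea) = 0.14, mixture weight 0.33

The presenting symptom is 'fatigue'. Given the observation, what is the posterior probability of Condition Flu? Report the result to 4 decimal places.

Apply Bayes' rule: the posterior for each component is proportional to its prior times its likelihood at x.
Evaluate each component's likelihood at the observed value:
  p_Cold = P(fatigue | comp) = 0.24
  p_Allergy = P(fatigue | comp) = 0.20
  p_Measles = P(fatigue | comp) = 0.16
  p_Flu = P(fatigue | comp) = 0.07
Multiply by the mixture weights:
  π_Cold·p_Cold = 0.32 × 0.24 = 0.0768
  π_Allergy·p_Allergy = 0.30 × 0.2 = 0.06
  π_Measles·p_Measles = 0.05 × 0.16 = 0.008
  π_Flu·p_Flu = 0.33 × 0.07 = 0.0231
Sum: 0.0768 + 0.06 + 0.008 + 0.0231 = 0.1679
Responsibility of Condition Flu: 0.0231 / 0.1679 ≈ 0.1376

0.1376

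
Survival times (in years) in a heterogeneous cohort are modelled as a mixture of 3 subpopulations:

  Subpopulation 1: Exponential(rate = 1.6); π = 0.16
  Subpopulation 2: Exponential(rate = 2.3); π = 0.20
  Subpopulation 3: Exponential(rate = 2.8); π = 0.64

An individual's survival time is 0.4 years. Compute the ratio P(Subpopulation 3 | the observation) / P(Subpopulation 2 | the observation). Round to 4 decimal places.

3.1895

Posterior odds = (w_i f_i(x)) / (w_j f_j(x)); the normalising sum cancels.
Component likelihoods at x = 0.4 years:
  f_1 = 0.843668
  f_2 = 0.916594
  f_3 = 0.913583
Odds = (0.64/0.20) × (0.913583/0.916594) = 3.2 × 0.996716 ≈ 3.1895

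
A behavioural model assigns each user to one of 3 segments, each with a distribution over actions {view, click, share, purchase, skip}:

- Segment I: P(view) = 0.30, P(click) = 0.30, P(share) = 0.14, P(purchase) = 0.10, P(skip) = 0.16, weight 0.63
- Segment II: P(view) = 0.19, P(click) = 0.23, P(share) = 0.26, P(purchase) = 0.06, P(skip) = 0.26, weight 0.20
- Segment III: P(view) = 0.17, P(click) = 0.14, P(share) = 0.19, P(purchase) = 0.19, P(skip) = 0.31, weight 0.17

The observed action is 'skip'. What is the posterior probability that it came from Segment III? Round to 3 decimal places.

0.256

By Bayes' theorem, P(k | x) = π_k f_k(x) / Σ_j π_j f_j(x).
Evaluate each component's likelihood at the observed value:
  L_I = P(skip | comp) = 0.16
  L_II = P(skip | comp) = 0.26
  L_III = P(skip | comp) = 0.31
Prior × likelihood for each component:
  π_I·L_I = 0.63 × 0.16 = 0.1008
  π_II·L_II = 0.20 × 0.26 = 0.052
  π_III·L_III = 0.17 × 0.31 = 0.0527
Denominator: 0.1008 + 0.052 + 0.0527 = 0.2055
So the posterior for Segment III is 0.0527 / 0.2055 ≈ 0.256.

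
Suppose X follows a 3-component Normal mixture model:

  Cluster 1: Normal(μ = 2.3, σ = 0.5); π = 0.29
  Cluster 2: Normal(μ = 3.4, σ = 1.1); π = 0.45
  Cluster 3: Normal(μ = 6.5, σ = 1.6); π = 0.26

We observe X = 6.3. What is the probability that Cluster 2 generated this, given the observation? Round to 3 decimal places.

Apply Bayes' rule: the posterior for each component is proportional to its prior times its likelihood at x.
Component likelihoods at x = 6.3:
  L_1 = (1/(0.5·√(2π)))·exp(−(6.3−2.3)²/(2·0.5²)) = 0.797885·exp(-32.00000) = 1.01045e-14
  L_2 = (1/(1.1·√(2π)))·exp(−(6.3−3.4)²/(2·1.1²)) = 0.362675·exp(-3.47521) = 0.0112268
  L_3 = (1/(1.6·√(2π)))·exp(−(6.3−6.5)²/(2·1.6²)) = 0.249339·exp(-0.00781) = 0.247399
Weight by the priors:
  P(Z=1)·L_1 = 0.29 × 1.01045e-14 = 2.93032e-15
  P(Z=2)·L_2 = 0.45 × 0.0112268 = 0.00505204
  P(Z=3)·L_3 = 0.26 × 0.247399 = 0.0643236
Marginal: 2.93032e-15 + 0.00505204 + 0.0643236 = 0.0693757
P(Cluster 2 | x) = 0.00505204 / 0.0693757 ≈ 0.073

0.073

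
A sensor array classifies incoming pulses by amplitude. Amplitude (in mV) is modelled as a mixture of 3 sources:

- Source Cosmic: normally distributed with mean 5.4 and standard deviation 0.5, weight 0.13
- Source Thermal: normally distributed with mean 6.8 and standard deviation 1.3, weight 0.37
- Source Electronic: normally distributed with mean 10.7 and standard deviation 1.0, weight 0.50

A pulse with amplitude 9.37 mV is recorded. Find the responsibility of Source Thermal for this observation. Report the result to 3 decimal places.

0.163

Apply Bayes' rule: the posterior for each component is proportional to its prior times its likelihood at x.
Evaluate each component's likelihood at the observed value:
  f_Cosmic = 1.63003e-14
  f_Thermal = 0.0434817
  f_Electronic = 0.16474
Prior × likelihood for each component:
  π_Cosmic·f_Cosmic = 0.13 × 1.63003e-14 = 2.11904e-15
  π_Thermal·f_Thermal = 0.37 × 0.0434817 = 0.0160882
  π_Electronic·f_Electronic = 0.50 × 0.16474 = 0.0823699
Sum: 2.11904e-15 + 0.0160882 + 0.0823699 = 0.0984581
P(Source Thermal | the observation) ≈ 0.163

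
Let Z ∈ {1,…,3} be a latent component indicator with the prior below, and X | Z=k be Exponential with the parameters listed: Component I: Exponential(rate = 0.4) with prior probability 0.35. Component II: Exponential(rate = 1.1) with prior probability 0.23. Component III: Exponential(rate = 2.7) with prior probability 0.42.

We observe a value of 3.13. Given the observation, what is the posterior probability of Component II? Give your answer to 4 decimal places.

0.1672

Posterior ∝ prior × likelihood, so P(k | x) ∝ π_k f_k(x); normalise over all components.
Exponential densities:
  p_I = 0.4·e^(−0.4·3.13) = 0.4·e^(−1.2520) = 0.114373
  p_II = 1.1·e^(−1.1·3.13) = 1.1·e^(−3.4430) = 0.0351655
  p_III = 2.7·e^(−2.7·3.13) = 2.7·e^(−8.4510) = 0.000576954
Unnormalised posteriors:
  π_I·p_I = 0.35 × 0.114373 = 0.0400305
  π_II·p_II = 0.23 × 0.0351655 = 0.00808806
  π_III·p_III = 0.42 × 0.000576954 = 0.000242321
Marginal: 0.0400305 + 0.00808806 + 0.000242321 = 0.0483609
P(Component II | the observation) = 0.00808806 / 0.0483609 ≈ 0.1672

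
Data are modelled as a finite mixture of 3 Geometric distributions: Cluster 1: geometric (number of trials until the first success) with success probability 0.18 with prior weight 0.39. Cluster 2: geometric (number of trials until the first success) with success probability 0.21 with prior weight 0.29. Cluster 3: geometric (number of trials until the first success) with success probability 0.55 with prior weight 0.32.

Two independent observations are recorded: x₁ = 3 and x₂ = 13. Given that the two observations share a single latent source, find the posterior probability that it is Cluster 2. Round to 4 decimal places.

0.3748

P(component k | x) = w_k·f_k(x) / marginal(x), where marginal(x) = Σ_j w_j·f_j(x).
Since both observations come from the same component, the likelihood for component k is f_k(x₁)·f_k(x₂).
  f_1 = [0.18·(1−0.18)^2 = 0.18·0.6724 = 0.121032] × [0.0166356] = 0.00201344
  f_2 = [0.21·(1−0.21)^2 = 0.21·0.6241 = 0.131061] × [0.0124092] = 0.00162636
  f_3 = [0.55·(1−0.55)^2 = 0.55·0.2025 = 0.111375] × [3.79239e-05] = 4.22377e-06
Multiply by the mixture weights:
  w_1·f_1 = 0.39 × 0.00201344 = 0.000785242
  w_2·f_2 = 0.29 × 0.00162636 = 0.000471646
  w_3·f_3 = 0.32 × 4.22377e-06 = 1.35161e-06
Sum: 0.000785242 + 0.000471646 + 1.35161e-06 = 0.00125824
So the posterior for Cluster 2 is 0.000471646 / 0.00125824 ≈ 0.3748.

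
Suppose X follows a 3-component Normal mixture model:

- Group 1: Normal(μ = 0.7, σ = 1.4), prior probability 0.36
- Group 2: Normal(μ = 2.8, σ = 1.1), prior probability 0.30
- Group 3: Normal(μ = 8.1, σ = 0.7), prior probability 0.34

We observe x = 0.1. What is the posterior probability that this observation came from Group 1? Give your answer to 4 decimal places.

0.9459

P(component k | x) = π_k·f_k(x) / marginal(x), where marginal(x) = Σ_j π_j·f_j(x).
Normal densities:
  p_1 = (1/(1.4·√(2π)))·exp(−(0.1−0.7)²/(2·1.4²)) = 0.284959·exp(-0.09184) = 0.259955
  p_2 = (1/(1.1·√(2π)))·exp(−(0.1−2.8)²/(2·1.1²)) = 0.362675·exp(-3.01240) = 0.0178341
  p_3 = (1/(0.7·√(2π)))·exp(−(0.1−8.1)²/(2·0.7²)) = 0.569918·exp(-65.30612) = 2.47584e-29
Unnormalised posteriors:
  π_1·p_1 = 0.36 × 0.259955 = 0.0935837
  π_2·p_2 = 0.30 × 0.0178341 = 0.00535022
  π_3·p_3 = 0.34 × 2.47584e-29 = 8.41787e-30
Normaliser: 0.0935837 + 0.00535022 + 8.41787e-30 = 0.0989339
P(Group 1 | 0.1) ≈ 0.9459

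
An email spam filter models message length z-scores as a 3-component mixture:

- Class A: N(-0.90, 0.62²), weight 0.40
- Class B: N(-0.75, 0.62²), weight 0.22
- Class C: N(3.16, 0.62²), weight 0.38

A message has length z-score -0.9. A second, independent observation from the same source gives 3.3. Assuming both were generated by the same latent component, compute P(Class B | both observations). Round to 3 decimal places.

0.341

Posterior ∝ prior × likelihood, so P(k | x) ∝ w_k f_k(x); normalise over all components.
Since both observations come from the same component, the likelihood for component k is f_k(x₁)·f_k(x₂).
  f_A = [0.643455] × [6.97745e-11] = 4.48968e-11
  f_B = [0.624897] × [3.48947e-10] = 2.18056e-10
  f_C = [3.14012e-10] × [0.627258] = 1.96967e-10
Prior × likelihood for each component:
  w_A·f_A = 0.40 × 4.48968e-11 = 1.79587e-11
  w_B·f_B = 0.22 × 2.18056e-10 = 4.79723e-11
  w_C·f_C = 0.38 × 1.96967e-10 = 7.48473e-11
Sum: 1.79587e-11 + 4.79723e-11 + 7.48473e-11 = 1.40778e-10
So the posterior for Class B is 4.79723e-11 / 1.40778e-10 ≈ 0.341.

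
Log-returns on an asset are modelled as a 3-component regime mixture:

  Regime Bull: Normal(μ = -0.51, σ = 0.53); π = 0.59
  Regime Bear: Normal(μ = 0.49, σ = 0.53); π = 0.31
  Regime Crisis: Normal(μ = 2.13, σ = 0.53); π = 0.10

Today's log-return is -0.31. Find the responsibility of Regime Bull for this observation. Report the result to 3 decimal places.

0.847

The responsibility of component k is P(Z=k) f_k(x) divided by Σ_j P(Z=j) f_j(x).
Component likelihoods at x = -0.31:
  f_Bull = 0.700991
  f_Bear = 0.240928
  f_Crisis = 1.88043e-05
Unnormalised posteriors:
  P(Z=Bull)·f_Bull = 0.59 × 0.700991 = 0.413585
  P(Z=Bear)·f_Bear = 0.31 × 0.240928 = 0.0746878
  P(Z=Crisis)·f_Crisis = 0.10 × 1.88043e-05 = 1.88043e-06
Denominator: 0.413585 + 0.0746878 + 1.88043e-06 = 0.488274
P(Regime Bull | the observation) = 0.413585 / 0.488274 ≈ 0.847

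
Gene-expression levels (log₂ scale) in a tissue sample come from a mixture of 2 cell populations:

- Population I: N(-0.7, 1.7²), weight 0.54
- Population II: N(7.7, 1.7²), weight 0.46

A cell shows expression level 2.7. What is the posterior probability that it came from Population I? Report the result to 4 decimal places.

0.9231

The responsibility of component k is P(Z=k) f_k(x) divided by Σ_j P(Z=j) f_j(x).
Component likelihoods at x = 2.7:
  f_I = 0.0317594
  f_II = 0.00310474
Prior × likelihood for each component:
  P(Z=I)·f_I = 0.54 × 0.0317594 = 0.0171501
  P(Z=II)·f_II = 0.46 × 0.00310474 = 0.00142818
Sum: 0.0171501 + 0.00142818 = 0.0185783
So the posterior for Population I is 0.0171501 / 0.0185783 ≈ 0.9231.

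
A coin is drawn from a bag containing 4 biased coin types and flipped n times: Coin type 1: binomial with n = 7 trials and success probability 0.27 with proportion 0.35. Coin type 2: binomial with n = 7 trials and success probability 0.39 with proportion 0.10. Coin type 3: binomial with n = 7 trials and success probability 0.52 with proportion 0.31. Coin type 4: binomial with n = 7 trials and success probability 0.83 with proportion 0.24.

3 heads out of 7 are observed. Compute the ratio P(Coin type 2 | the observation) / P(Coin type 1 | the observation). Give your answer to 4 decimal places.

Posterior odds = (P(Z=i) f_i(x)) / (P(Z=j) f_j(x)); the normalising sum cancels.
Component likelihoods at x = 3 heads out of 7:
  L_1 = 0.195637
  L_2 = 0.287463
  L_3 = 0.261242
  L_4 = 0.0167147
0.0287463 / 0.0684729 ≈ 0.4198

0.4198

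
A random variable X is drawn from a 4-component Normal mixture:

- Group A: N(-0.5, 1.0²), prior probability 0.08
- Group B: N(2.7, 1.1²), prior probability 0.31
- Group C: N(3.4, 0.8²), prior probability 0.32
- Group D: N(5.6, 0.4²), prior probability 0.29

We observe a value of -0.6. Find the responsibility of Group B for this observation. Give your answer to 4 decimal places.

P(component k | x) = π_k·f_k(x) / marginal(x), where marginal(x) = Σ_j π_j·f_j(x).
Normal densities:
  f_A = 0.396953
  f_B = 0.00402895
  f_C = 1.8584e-06
  f_D = 6.74878e-53
Unnormalised posteriors:
  π_A·f_A = 0.08 × 0.396953 = 0.0317562
  π_B·f_B = 0.31 × 0.00402895 = 0.00124898
  π_C·f_C = 0.32 × 1.8584e-06 = 5.94688e-07
  π_D·f_D = 0.29 × 6.74878e-53 = 1.95715e-53
Marginal: 0.0317562 + 0.00124898 + 5.94688e-07 + 1.95715e-53 = 0.0330058
So the posterior for Group B is 0.00124898 / 0.0330058 ≈ 0.0378.

0.0378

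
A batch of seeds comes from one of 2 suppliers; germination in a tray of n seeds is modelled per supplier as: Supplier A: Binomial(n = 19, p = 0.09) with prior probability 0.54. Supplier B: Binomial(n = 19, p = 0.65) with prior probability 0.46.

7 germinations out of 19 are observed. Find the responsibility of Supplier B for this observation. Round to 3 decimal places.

By Bayes' theorem, P(k | x) = P(Z=k) f_k(x) / Σ_j P(Z=j) f_j(x).
Component likelihoods at x = 7 germinations out of 19:
  L_A = 0.00077718
  L_B = 0.00834713
Multiply by the mixture weights:
  P(Z=A)·L_A = 0.54 × 0.00077718 = 0.000419677
  P(Z=B)·L_B = 0.46 × 0.00834713 = 0.00383968
Denominator: 0.000419677 + 0.00383968 = 0.00425936
So the posterior for Supplier B is 0.00383968 / 0.00425936 ≈ 0.901.

0.901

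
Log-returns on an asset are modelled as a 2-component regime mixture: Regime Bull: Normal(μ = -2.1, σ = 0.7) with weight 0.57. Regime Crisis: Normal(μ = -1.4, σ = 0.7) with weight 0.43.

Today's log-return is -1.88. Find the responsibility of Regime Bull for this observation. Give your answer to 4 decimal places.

0.6148

The responsibility of component k is P(Z=k) f_k(x) divided by Σ_j P(Z=j) f_j(x).
Evaluate each component's likelihood at the observed value:
  f_Bull = (1/(0.7·√(2π)))·exp(−(-1.88−-2.1)²/(2·0.7²)) = 0.569918·exp(-0.04939) = 0.542454
  f_Crisis = (1/(0.7·√(2π)))·exp(−(-1.88−-1.4)²/(2·0.7²)) = 0.569918·exp(-0.23510) = 0.450514
Weight by the priors:
  P(Z=Bull)·f_Bull = 0.57 × 0.542454 = 0.309199
  P(Z=Crisis)·f_Crisis = 0.43 × 0.450514 = 0.193721
Sum: 0.309199 + 0.193721 = 0.50292
P(Regime Bull | -1.88) ≈ 0.6148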